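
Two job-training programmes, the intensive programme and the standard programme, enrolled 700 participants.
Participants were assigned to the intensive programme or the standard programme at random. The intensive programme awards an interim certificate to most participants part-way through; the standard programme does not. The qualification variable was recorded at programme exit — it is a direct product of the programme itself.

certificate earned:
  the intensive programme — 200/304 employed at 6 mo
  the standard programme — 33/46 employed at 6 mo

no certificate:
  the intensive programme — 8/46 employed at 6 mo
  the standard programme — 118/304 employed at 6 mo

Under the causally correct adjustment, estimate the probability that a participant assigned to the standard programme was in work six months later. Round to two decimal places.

0.43

The distribution of qualification attained during the programme is itself part of what the programme does — it is an intermediate outcome. Holding it fixed would remove that part of the effect; the total effect is the pooled difference.
So P(outcome | do(the standard programme)) is just the pooled rate for the standard programme: 151/350 = 0.431.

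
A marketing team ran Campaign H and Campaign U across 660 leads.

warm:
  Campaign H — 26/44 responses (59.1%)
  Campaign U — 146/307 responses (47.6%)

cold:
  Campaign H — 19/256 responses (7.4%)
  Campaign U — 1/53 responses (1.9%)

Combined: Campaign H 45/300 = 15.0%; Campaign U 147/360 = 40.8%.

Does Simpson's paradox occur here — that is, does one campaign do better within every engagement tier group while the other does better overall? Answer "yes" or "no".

yes

Within each engagement tier level (warm 59.1% vs 47.6%; cold 7.4% vs 1.9%), Campaign H has the higher rate every time. Pooled: 15.0% vs 40.8% — Campaign U has the higher rate overall. The two comparisons disagree.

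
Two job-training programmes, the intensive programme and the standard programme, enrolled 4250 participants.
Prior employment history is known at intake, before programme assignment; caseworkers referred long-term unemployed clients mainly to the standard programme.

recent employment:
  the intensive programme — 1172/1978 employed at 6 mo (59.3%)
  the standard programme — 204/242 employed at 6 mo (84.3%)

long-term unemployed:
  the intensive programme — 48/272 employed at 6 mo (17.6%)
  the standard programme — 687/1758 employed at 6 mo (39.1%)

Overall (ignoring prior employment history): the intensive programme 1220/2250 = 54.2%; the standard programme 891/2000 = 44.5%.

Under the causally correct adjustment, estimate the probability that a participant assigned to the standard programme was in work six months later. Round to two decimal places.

0.63

the standard programme is higher inside every prior employment history stratum but the intensive programme is higher in aggregate. Whether to stratify depends on how prior employment history relates to the programme.
Here prior employment history is a common cause — it drives both which programme a case falls under and the outcome. The crude comparison mixes populations; the stratum-specific rates are the causally relevant ones.
Standardising the standard programme to the population prior employment history mix: 0.522·204/242 + 0.478·687/1758 = 0.627.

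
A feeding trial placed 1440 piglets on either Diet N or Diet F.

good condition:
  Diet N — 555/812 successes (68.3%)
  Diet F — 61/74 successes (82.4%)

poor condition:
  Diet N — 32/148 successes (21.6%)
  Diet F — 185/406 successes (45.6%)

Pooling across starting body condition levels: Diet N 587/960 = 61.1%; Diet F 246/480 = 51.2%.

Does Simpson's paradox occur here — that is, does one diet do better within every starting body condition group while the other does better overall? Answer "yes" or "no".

yes

Within each starting body condition level (good condition 68.3% vs 82.4%; poor condition 21.6% vs 45.6%), Diet F has the higher rate every time. Pooled: 61.1% vs 51.2% — Diet N has the higher rate overall. The two comparisons disagree.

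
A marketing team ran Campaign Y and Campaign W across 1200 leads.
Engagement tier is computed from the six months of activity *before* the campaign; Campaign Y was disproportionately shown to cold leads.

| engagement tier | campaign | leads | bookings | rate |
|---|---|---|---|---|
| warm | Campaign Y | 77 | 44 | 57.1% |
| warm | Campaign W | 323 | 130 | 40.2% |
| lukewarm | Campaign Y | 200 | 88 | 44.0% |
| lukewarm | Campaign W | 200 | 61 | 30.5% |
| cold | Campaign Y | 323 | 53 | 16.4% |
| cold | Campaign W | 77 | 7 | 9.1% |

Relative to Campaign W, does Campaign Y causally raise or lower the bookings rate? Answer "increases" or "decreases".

The engagement tier-specific comparison favours Campaign Y throughout, but the pooled figures favour Campaign W. The question is whether to condition on engagement tier.
Engagement tier satisfies the back-door criterion: it is not a descendant of the campaign, and it blocks the spurious path from campaign to outcome. Adjusting for it (i.e., using the within-engagement tier rates) gives the causal effect.
Within each level — warm: 57.1% vs 40.2%; lukewarm: 44.0% vs 30.5%; cold: 16.4% vs 9.1% — Campaign Y is higher every time.

increases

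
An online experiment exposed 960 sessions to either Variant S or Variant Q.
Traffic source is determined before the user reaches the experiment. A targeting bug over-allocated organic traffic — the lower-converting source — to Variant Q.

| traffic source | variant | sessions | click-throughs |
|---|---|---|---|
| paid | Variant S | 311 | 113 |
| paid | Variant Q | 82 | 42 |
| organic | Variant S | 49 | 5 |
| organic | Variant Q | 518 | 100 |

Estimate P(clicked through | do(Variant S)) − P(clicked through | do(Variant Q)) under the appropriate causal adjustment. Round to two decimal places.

The stratified and pooled comparisons disagree (Variant Q wins within each traffic source; Variant S wins overall), so the answer turns on the causal role of traffic source.
Since traffic source is a pre-existing factor (not a product of the variant) and it affects the outcome on its own, it is a confounder. The stratified rates, not the pooled rate, identify the causal effect.
Adjusting over the population distribution of traffic source: 0.409·(0.363−0.512) + 0.591·(0.102−0.193) = -0.115.

-0.11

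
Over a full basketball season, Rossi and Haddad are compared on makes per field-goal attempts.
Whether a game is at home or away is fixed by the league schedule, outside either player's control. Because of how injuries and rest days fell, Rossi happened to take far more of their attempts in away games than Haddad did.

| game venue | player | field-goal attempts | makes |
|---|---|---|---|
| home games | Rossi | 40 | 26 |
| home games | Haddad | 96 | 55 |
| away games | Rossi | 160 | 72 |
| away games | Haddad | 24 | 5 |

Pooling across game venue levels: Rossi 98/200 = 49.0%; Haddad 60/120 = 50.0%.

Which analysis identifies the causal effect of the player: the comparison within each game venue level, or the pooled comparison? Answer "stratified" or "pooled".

The stratified and pooled comparisons disagree (Rossi wins within each game venue; Haddad wins overall), so the answer turns on the causal role of game venue.
Game venue is set before the player has any effect — it is not caused by the player — and it independently drives the outcome. That makes it a confounder, so the causal comparison is within game venue levels.
Within each level — home games: 65.0% vs 57.3%; away games: 45.0% vs 20.8% — Rossi is higher every time.

stratified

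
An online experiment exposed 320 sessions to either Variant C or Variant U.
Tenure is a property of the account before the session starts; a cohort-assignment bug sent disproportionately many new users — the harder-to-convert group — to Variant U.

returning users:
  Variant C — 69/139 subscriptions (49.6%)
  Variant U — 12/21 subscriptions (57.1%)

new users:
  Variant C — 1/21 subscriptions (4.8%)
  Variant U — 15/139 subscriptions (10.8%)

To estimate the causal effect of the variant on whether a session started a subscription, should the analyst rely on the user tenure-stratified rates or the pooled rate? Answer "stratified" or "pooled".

Variant U is higher inside every user tenure stratum but Variant C is higher in aggregate. Whether to stratify depends on how user tenure relates to the variant.
The imbalance in user tenure arose from how sessions were allocated, not from anything the variant did; and user tenure independently affects the outcome. The pooled gap is confounded — condition on user tenure.
Within each level — returning users: 49.6% vs 57.1%; new users: 4.8% vs 10.8% — Variant U is higher every time.

stratified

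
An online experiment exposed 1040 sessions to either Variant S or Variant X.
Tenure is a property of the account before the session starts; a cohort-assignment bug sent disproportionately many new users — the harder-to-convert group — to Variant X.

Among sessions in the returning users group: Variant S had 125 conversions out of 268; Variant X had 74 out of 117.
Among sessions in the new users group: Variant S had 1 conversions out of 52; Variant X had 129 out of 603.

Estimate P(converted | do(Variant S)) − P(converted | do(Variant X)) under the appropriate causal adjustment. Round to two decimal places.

-0.18

The imbalance in user tenure arose from how sessions were allocated, not from anything the variant did; and user tenure independently affects the outcome. The pooled gap is confounded — condition on user tenure.
Adjusting over the population distribution of user tenure: 0.370·(0.466−0.632) + 0.630·(0.019−0.214) = -0.184.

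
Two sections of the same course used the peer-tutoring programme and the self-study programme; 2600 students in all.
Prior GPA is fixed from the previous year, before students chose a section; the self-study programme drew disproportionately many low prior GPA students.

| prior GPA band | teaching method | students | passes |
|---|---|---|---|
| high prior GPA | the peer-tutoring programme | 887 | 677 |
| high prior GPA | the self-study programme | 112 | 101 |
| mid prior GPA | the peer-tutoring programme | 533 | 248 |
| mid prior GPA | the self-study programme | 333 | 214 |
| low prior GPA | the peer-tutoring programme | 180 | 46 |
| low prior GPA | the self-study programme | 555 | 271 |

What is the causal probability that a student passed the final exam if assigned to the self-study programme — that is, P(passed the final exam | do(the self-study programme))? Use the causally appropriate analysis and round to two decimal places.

0.70

Prior GPA band is set before the teaching method has any effect — it is not caused by the teaching method — and it independently drives the outcome. That makes it a confounder, so the causal comparison is within prior GPA band levels.
Standardising the self-study programme to the population prior GPA band mix: 0.384·101/112 + 0.333·214/333 + 0.283·271/555 = 0.699.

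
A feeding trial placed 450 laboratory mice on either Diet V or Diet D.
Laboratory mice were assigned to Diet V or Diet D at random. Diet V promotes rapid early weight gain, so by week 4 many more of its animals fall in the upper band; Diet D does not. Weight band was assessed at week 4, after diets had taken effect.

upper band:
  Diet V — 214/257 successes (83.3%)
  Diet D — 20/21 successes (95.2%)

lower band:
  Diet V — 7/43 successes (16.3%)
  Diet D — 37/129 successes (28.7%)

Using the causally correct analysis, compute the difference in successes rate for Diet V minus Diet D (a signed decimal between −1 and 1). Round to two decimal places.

+0.36

Week-4 weight band lies on the pathway diet → week-4 weight band → outcome, so adjusting for it blocks the indirect effect. For the total causal effect of diet, use the unadjusted pooled rates.
The causal difference is the pooled difference: 0.737 − 0.380 = +0.357.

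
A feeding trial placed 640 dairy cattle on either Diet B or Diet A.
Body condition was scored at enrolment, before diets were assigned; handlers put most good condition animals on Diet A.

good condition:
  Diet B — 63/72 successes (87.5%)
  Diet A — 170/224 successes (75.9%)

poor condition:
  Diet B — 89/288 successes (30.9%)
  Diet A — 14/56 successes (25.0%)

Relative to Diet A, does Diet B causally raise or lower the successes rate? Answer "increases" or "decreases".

The starting body condition-specific comparison favours Diet B throughout, but the pooled figures favour Diet A. The question is whether to condition on starting body condition.
Starting body condition differs across diets for reasons unrelated to any effect of the diet itself, and it separately predicts the outcome — a classic confounder. We must compare within starting body condition levels.
Within each level — good condition: 87.5% vs 75.9%; poor condition: 30.9% vs 25.0% — Diet B is higher every time.

increases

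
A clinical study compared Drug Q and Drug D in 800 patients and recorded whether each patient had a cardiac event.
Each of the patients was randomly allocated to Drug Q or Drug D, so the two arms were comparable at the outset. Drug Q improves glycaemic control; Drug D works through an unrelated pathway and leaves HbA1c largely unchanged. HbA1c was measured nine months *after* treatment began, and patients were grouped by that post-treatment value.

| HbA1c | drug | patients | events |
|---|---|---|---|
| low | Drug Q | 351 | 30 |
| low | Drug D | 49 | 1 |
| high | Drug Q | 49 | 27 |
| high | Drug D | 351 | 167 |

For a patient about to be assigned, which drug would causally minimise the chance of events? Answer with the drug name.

Within every HbA1c level Drug D has the lower rate, yet pooled Drug Q does — Simpson's reversal.
Because the drug influences HbA1c, HbA1c is a post-treatment mediator, not a confounder. Stratifying on it would bias the estimate; the causal effect is the crude pooled difference.
Pooled: Drug Q 14.2% vs Drug D 42.0%; Drug Q is lower overall.

Drug Q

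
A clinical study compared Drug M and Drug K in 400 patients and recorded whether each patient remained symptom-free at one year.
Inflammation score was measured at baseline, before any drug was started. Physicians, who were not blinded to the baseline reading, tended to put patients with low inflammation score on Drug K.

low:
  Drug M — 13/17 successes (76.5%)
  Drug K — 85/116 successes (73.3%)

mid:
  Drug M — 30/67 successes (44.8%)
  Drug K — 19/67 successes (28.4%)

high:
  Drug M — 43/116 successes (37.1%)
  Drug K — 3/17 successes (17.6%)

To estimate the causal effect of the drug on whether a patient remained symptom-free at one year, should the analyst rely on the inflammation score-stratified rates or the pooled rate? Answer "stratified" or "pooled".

stratified

Inflammation score differs across drugs for reasons unrelated to any effect of the drug itself, and it separately predicts the outcome — a classic confounder. We must compare within inflammation score levels.
Within each level — low: 76.5% vs 73.3%; mid: 44.8% vs 28.4%; high: 37.1% vs 17.6% — Drug M is higher every time.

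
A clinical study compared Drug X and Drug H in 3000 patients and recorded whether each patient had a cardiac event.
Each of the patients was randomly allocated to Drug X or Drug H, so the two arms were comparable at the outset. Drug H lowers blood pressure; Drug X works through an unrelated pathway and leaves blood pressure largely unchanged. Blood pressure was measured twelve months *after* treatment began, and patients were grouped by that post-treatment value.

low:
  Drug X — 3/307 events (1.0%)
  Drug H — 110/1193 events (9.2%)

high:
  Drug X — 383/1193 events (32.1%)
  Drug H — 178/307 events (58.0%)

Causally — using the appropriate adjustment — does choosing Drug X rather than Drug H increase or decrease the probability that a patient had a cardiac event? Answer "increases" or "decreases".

increases

Blood pressure is downstream of the drug. One should not condition on a consequence of treatment, so the overall rates are the right comparison.
Pooled: Drug X 25.7% vs Drug H 19.2%; Drug H is lower overall.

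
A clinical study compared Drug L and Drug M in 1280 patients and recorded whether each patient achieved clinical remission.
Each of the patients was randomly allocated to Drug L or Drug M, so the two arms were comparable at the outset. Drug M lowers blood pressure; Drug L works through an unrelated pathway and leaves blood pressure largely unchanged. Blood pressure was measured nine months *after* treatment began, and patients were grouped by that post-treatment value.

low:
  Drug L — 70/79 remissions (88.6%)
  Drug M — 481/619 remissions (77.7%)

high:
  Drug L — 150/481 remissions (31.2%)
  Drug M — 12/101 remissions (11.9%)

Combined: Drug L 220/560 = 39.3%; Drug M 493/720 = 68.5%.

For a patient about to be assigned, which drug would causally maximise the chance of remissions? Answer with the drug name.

The stratified and pooled comparisons disagree (Drug L wins within each blood pressure; Drug M wins overall), so the answer turns on the causal role of blood pressure.
Blood pressure lies on the pathway drug → blood pressure → outcome, so adjusting for it blocks the indirect effect. For the total causal effect of drug, use the unadjusted pooled rates.
Pooled: Drug L 39.3% vs Drug M 68.5%; Drug M is higher overall.

Drug M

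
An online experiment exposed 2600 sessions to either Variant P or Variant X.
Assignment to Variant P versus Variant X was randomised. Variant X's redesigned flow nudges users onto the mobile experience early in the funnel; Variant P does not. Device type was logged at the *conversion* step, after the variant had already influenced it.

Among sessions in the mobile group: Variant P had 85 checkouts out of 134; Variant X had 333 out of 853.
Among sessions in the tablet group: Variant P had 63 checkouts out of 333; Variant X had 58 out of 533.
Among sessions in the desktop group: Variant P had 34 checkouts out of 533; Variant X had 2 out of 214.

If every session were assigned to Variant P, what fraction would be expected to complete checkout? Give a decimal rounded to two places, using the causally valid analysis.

Stratifying would compare variants among sessions the variants themselves sorted into device type groups — a form of selection on an intermediate. The unconditioned pooled rates give the total causal effect.
So P(outcome | do(Variant P)) is just the pooled rate for Variant P: 182/1000 = 0.182.

0.18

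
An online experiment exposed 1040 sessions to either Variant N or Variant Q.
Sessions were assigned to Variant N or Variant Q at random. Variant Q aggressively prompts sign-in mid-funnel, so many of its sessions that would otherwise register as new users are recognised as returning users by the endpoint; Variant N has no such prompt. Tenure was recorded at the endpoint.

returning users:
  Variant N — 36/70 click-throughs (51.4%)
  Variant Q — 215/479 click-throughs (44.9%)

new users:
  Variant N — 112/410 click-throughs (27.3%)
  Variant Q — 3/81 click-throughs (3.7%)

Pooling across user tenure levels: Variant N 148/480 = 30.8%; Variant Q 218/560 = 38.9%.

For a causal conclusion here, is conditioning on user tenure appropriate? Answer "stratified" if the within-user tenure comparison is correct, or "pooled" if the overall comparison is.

pooled

Because the variant influences user tenure, user tenure is a post-treatment mediator, not a confounder. Stratifying on it would bias the estimate; the causal effect is the crude pooled difference.
Pooled: Variant N 30.8% vs Variant Q 38.9%; Variant Q is higher overall.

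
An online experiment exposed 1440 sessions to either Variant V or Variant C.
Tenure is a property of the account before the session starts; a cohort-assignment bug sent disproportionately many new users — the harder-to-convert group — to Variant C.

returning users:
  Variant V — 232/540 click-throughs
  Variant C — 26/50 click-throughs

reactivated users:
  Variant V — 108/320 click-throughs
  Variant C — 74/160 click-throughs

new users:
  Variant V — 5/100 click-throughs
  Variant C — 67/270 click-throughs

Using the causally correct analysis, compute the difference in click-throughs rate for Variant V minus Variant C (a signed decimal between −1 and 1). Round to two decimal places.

-0.13

User tenure satisfies the back-door criterion: it is not a descendant of the variant, and it blocks the spurious path from variant to outcome. Adjusting for it (i.e., using the within-user tenure rates) gives the causal effect.
Adjusting over the population distribution of user tenure: 0.410·(0.430−0.520) + 0.333·(0.338−0.463) + 0.257·(0.050−0.248) = -0.130.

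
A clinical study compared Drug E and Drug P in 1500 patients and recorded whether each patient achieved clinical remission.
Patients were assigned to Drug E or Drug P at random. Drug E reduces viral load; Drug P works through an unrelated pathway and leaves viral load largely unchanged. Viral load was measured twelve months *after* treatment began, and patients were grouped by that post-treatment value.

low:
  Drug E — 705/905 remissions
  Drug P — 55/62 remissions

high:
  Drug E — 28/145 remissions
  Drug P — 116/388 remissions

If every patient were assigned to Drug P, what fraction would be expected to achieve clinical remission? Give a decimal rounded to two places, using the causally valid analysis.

The stratified and pooled comparisons disagree (Drug P wins within each viral load; Drug E wins overall), so the answer turns on the causal role of viral load.
Viral load lies on the pathway drug → viral load → outcome, so adjusting for it blocks the indirect effect. For the total causal effect of drug, use the unadjusted pooled rates.
So P(outcome | do(Drug P)) is just the pooled rate for Drug P: 171/450 = 0.380.

0.38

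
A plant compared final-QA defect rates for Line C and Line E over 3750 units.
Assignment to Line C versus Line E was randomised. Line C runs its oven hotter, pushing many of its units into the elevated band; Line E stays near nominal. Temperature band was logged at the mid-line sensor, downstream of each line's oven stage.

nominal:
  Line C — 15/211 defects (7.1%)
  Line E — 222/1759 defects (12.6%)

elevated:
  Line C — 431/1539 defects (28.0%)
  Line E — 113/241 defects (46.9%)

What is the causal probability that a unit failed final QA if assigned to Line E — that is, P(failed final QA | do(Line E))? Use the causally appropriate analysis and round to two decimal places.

In-process temperature band is recorded after the line and is itself shifted by it — it sits on the causal path from line to outcome. Conditioning on a mediator would strip out part of the effect we want; the pooled comparison gives the total causal effect.
So P(outcome | do(Line E)) is just the pooled rate for Line E: 335/2000 = 0.168.

0.17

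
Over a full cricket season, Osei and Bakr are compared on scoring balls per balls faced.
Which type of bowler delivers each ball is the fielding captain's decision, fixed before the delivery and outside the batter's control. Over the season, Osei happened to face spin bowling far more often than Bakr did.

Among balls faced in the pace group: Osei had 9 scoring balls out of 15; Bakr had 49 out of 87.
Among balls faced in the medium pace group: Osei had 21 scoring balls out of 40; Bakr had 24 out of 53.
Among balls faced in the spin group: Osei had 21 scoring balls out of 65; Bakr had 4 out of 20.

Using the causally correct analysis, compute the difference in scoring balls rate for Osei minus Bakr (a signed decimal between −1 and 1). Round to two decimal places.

+0.07

Nothing the player does changes bowling type; the imbalance is an allocation artefact. With bowling type also predicting the outcome, the pooled figure is confounded, and the within-stratum comparison is the causal one.
Adjusting over the population distribution of bowling type: 0.364·(0.600−0.563) + 0.332·(0.525−0.453) + 0.304·(0.323−0.200) = +0.075.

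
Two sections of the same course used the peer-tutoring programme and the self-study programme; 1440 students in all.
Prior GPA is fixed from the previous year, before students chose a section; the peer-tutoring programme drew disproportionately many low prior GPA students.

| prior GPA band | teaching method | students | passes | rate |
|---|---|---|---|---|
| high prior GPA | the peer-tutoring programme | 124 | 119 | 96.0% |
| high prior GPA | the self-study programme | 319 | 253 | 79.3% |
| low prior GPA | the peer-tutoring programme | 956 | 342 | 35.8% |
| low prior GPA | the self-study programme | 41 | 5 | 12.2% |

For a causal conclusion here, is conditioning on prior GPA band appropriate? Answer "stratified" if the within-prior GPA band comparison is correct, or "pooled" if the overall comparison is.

The imbalance in prior GPA band arose from how students were allocated, not from anything the teaching method did; and prior GPA band independently affects the outcome. The pooled gap is confounded — condition on prior GPA band.
Within each level — high prior GPA: 96.0% vs 79.3%; low prior GPA: 35.8% vs 12.2% — the peer-tutoring programme is higher every time.

stratified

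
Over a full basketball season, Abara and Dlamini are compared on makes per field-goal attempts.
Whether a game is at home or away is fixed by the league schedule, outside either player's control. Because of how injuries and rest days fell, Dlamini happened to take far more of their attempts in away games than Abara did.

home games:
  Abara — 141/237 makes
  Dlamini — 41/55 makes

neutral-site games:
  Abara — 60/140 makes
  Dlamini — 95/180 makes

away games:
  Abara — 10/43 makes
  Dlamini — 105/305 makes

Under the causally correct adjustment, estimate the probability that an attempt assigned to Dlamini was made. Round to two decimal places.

Dlamini is higher inside every game venue stratum but Abara is higher in aggregate. Whether to stratify depends on how game venue relates to the player.
The imbalance in game venue arose from how field-goal attempts were allocated, not from anything the player did; and game venue independently affects the outcome. The pooled gap is confounded — condition on game venue.
Standardising Dlamini to the population game venue mix: 0.304·41/55 + 0.333·95/180 + 0.362·105/305 = 0.527.

0.53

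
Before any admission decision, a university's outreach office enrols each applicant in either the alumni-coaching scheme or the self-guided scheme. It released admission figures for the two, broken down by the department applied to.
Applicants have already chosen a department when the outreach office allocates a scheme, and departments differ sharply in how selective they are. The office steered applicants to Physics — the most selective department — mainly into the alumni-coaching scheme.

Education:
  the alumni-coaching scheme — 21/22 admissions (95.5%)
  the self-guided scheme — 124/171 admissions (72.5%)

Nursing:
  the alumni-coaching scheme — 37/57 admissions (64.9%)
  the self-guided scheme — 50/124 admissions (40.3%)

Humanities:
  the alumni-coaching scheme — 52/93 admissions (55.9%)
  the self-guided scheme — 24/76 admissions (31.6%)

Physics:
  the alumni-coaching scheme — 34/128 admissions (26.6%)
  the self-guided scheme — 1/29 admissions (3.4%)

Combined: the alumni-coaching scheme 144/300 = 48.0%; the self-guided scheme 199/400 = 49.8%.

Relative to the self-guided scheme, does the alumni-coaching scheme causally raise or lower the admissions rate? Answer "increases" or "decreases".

increases

the alumni-coaching scheme is higher inside every department stratum but the self-guided scheme is higher in aggregate. Whether to stratify depends on how department relates to the outreach scheme.
Since department is a pre-existing factor (not a product of the outreach scheme) and it affects the outcome on its own, it is a confounder. The stratified rates, not the pooled rate, identify the causal effect.
Within each level — Education: 95.5% vs 72.5%; Nursing: 64.9% vs 40.3%; Humanities: 55.9% vs 31.6%; Physics: 26.6% vs 3.4% — the alumni-coaching scheme is higher every time.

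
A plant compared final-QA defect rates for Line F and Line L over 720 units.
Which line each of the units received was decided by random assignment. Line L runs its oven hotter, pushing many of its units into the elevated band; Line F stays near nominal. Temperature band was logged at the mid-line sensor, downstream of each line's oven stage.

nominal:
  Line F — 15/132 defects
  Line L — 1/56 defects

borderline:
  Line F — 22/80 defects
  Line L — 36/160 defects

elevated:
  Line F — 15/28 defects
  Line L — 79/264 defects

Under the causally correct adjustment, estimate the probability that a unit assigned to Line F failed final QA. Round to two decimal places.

Within every in-process temperature band level Line L has the lower rate, yet pooled Line F does — Simpson's reversal.
Stratifying would compare lines among units the lines themselves sorted into in-process temperature band groups — a form of selection on an intermediate. The unconditioned pooled rates give the total causal effect.
So P(outcome | do(Line F)) is just the pooled rate for Line F: 52/240 = 0.217.

0.22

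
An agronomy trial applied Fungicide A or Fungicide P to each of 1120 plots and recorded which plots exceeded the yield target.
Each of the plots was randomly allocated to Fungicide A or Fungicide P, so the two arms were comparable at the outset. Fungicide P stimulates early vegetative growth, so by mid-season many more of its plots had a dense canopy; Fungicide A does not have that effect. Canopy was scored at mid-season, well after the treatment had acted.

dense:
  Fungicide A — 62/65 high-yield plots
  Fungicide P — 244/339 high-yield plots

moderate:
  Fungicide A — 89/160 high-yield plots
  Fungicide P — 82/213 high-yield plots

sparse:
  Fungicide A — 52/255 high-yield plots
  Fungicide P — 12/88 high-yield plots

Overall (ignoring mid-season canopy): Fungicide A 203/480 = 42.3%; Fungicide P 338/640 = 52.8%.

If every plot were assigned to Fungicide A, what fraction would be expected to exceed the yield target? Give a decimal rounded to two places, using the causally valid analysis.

Fungicide A is higher inside every mid-season canopy stratum but Fungicide P is higher in aggregate. Whether to stratify depends on how mid-season canopy relates to the fungicide.
The distribution of mid-season canopy is itself part of what the fungicide does — it is an intermediate outcome. Holding it fixed would remove that part of the effect; the total effect is the pooled difference.
So P(outcome | do(Fungicide A)) is just the pooled rate for Fungicide A: 203/480 = 0.423.

0.42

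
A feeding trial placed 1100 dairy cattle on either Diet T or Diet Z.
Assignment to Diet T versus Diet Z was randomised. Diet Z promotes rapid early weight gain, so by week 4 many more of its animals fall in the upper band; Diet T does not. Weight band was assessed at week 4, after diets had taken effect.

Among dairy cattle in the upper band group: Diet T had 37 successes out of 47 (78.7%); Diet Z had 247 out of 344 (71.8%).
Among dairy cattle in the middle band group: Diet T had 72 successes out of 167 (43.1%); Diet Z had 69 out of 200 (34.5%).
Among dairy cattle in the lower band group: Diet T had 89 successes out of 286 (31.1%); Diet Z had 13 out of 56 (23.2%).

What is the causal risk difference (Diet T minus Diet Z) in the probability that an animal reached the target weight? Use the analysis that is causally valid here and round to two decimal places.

Week-4 weight band here is a post-treatment variable shaped by the diet; conditioning on it would introduce bias rather than remove it. The overall comparison is the causal one.
The causal difference is the pooled difference: 0.396 − 0.548 = -0.152.

-0.15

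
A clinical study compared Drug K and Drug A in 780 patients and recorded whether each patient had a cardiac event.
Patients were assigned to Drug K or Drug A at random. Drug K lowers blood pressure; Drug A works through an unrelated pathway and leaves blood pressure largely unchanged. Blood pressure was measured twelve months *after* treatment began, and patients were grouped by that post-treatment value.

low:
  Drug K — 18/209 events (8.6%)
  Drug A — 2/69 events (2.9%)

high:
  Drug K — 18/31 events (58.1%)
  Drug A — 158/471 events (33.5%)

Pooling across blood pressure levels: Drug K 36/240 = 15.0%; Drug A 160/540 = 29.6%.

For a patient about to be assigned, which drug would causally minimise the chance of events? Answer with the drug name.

Within every blood pressure level Drug A has the lower rate, yet pooled Drug K does — Simpson's reversal.
Blood pressure is downstream of the drug. One should not condition on a consequence of treatment, so the overall rates are the right comparison.
Pooled: Drug K 15.0% vs Drug A 29.6%; Drug K is lower overall.

Drug K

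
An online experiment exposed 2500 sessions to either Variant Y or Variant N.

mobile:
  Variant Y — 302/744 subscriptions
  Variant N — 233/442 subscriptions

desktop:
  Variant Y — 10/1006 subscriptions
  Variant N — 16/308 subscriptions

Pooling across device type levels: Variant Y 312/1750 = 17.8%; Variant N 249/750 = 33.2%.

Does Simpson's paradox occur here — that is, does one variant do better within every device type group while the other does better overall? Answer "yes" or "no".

no

Within each device type level (mobile 40.6% vs 52.7%; desktop 1.0% vs 5.2%), Variant N has the higher rate every time. Pooled: 17.8% vs 33.2% — Variant N has the higher rate overall. They agree.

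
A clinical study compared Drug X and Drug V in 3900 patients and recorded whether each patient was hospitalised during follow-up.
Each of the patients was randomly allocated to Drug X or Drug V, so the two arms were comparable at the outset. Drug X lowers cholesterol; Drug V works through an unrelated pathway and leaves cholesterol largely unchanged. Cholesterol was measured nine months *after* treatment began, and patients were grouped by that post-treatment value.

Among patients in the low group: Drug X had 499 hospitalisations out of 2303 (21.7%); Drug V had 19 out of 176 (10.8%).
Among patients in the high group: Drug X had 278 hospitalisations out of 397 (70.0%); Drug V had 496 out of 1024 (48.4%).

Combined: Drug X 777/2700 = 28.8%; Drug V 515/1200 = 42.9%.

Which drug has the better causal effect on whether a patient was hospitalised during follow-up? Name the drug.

Within every cholesterol level Drug V has the lower rate, yet pooled Drug X does — Simpson's reversal.
Stratifying would compare drugs among patients the drugs themselves sorted into cholesterol groups — a form of selection on an intermediate. The unconditioned pooled rates give the total causal effect.
Pooled: Drug X 28.8% vs Drug V 42.9%; Drug X is lower overall.

Drug X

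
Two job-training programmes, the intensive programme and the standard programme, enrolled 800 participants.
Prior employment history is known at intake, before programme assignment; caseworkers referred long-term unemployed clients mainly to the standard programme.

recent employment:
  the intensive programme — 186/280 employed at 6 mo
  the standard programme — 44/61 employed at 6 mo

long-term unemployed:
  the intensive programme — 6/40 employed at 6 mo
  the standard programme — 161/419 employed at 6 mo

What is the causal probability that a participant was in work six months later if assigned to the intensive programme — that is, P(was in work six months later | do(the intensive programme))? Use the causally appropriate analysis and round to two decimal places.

Prior employment history satisfies the back-door criterion: it is not a descendant of the programme, and it blocks the spurious path from programme to outcome. Adjusting for it (i.e., using the within-prior employment history rates) gives the causal effect.
Standardising the intensive programme to the population prior employment history mix: 0.426·186/280 + 0.574·6/40 = 0.369.

0.37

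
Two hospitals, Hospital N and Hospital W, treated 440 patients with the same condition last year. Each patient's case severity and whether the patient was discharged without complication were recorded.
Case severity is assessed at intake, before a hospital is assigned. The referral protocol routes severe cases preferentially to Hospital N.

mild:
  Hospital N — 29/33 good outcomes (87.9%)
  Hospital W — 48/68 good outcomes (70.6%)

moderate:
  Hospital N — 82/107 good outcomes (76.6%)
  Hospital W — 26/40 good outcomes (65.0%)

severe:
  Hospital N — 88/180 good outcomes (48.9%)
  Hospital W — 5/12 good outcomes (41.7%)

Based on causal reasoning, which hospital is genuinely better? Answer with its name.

Case severity satisfies the back-door criterion: it is not a descendant of the hospital, and it blocks the spurious path from hospital to outcome. Adjusting for it (i.e., using the within-case severity rates) gives the causal effect.
Within each level — mild: 87.9% vs 70.6%; moderate: 76.6% vs 65.0%; severe: 48.9% vs 41.7% — Hospital N is higher every time.

Hospital N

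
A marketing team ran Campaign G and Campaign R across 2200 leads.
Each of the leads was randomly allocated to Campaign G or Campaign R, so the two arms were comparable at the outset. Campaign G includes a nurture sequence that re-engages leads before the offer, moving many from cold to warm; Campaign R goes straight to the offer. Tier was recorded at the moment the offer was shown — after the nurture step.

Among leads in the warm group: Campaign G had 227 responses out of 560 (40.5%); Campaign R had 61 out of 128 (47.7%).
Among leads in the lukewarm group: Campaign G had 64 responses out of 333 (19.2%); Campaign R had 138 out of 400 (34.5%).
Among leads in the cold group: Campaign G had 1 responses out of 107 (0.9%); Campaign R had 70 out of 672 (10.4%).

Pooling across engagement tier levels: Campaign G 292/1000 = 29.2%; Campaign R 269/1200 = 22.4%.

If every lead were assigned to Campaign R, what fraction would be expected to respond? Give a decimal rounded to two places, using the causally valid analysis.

Within every engagement tier level Campaign R has the higher rate, yet pooled Campaign G does — Simpson's reversal.
Engagement tier is downstream of the campaign. One should not condition on a consequence of treatment, so the overall rates are the right comparison.
So P(outcome | do(Campaign R)) is just the pooled rate for Campaign R: 269/1200 = 0.224.

0.22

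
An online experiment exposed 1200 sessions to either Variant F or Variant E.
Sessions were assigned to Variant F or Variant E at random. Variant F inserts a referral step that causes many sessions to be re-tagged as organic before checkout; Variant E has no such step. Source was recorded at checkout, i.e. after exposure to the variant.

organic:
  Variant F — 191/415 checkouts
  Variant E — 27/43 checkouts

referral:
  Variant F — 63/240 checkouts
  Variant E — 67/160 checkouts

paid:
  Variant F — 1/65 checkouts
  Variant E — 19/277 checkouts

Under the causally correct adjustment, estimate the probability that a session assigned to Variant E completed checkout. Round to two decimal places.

Traffic source is recorded after the variant and is itself shifted by it — it sits on the causal path from variant to outcome. Conditioning on a mediator would strip out part of the effect we want; the pooled comparison gives the total causal effect.
So P(outcome | do(Variant E)) is just the pooled rate for Variant E: 113/480 = 0.235.

0.24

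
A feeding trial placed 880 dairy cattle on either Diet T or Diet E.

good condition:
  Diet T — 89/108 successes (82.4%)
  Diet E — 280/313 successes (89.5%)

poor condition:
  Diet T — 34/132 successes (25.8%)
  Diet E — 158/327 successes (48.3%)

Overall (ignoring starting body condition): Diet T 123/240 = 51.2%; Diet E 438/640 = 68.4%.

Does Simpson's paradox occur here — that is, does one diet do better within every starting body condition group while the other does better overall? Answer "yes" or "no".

no

Within each starting body condition level (good condition 82.4% vs 89.5%; poor condition 25.8% vs 48.3%), Diet E has the higher rate every time. Pooled: 51.2% vs 68.4% — Diet E has the higher rate overall. They agree.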